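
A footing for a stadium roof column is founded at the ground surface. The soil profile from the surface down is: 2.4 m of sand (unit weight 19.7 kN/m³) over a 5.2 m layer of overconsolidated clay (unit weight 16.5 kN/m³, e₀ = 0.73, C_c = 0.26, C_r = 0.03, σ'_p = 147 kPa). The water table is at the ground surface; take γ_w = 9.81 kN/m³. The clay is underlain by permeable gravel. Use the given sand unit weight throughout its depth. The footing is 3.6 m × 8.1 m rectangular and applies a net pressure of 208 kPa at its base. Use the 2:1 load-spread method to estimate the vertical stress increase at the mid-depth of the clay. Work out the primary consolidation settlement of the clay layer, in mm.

S_c ≈ 32.8 mm

Mid-depth of clay below the ground surface: z = 2.4 + 5.2/2 = 5 m.
Total vertical stress at mid-clay: σ_v = 19.7×2.4 + 16.5×2.6 = 90.18 kPa.
Pore pressure: u = 9.81×(5 − 0) = 49.05 kPa.
Initial effective stress: σ'_0 = σ_v − u = 90.18 − 49.05 = 41.13 kPa.
Stress increase at mid-clay by the 2:1 spreading method:
Δσ = qBL/((B+z)(L+z)) = 208×3.6×8.1/((3.6+5)(8.1+5)) = 53.837 kPa
Final effective stress: σ'_f = 41.13 + 53.837 = 94.967 kPa.
σ'_f = 94.967 ≤ σ'_p = 147 kPa, so the clay remains overconsolidated and only the recompression index applies:
S_c = C_r·H/(1+e₀)·log₁₀(σ'_f/σ'_0) = 0.03×5.2/1.73×log₁₀(94.967/41.13)
    = 0.090174 × 0.36341 = 0.03277 m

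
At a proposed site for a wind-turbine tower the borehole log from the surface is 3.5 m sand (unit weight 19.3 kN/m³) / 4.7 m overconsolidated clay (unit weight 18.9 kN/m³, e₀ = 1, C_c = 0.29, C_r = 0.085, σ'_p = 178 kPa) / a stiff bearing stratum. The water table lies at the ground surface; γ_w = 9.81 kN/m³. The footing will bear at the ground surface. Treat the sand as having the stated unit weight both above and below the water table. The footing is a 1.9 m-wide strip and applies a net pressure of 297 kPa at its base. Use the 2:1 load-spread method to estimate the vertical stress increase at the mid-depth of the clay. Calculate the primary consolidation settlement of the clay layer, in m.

Mid-depth of clay below the ground surface: z = 3.5 + 4.7/2 = 5.85 m.
Total vertical stress at mid-clay: σ_v = 19.3×3.5 + 18.9×2.35 = 111.97 kPa.
Pore pressure: u = 9.81×(5.85 − 0) = 57.389 kPa.
Initial effective stress: σ'_0 = σ_v − u = 111.97 − 57.389 = 54.581 kPa.
Stress increase at mid-clay by the 2:1 spreading method:
Δσ = qB/(B+z) = 297×1.9/(1.9+5.85) = 72.813 kPa
Final effective stress: σ'_f = 54.581 + 72.813 = 127.39 kPa.
σ'_f = 127.39 ≤ σ'_p = 178 kPa, so the clay remains overconsolidated and only the recompression index applies:
S_c = C_r·H/(1+e₀)·log₁₀(σ'_f/σ'_0) = 0.085×4.7/2×log₁₀(127.39/54.581)
    = 0.19975 × 0.36809 = 0.07353 m

S_c ≈ 0.0735 m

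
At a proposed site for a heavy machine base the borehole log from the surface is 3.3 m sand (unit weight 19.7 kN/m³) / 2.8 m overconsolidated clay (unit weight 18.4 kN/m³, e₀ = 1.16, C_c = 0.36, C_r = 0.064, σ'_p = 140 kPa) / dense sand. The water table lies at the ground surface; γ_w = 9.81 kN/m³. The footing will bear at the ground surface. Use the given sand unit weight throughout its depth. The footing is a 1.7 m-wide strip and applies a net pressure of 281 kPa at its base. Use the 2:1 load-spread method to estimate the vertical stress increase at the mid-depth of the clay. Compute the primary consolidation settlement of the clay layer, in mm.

Mid-depth of clay below the ground surface: z = 3.3 + 2.8/2 = 4.7 m.
Total vertical stress at mid-clay: σ_v = 19.7×3.3 + 18.4×1.4 = 90.77 kPa.
Pore pressure: u = 9.81×(4.7 − 0) = 46.107 kPa.
Initial effective stress: σ'_0 = σ_v − u = 90.77 − 46.107 = 44.663 kPa.
Stress increase at mid-clay by the 2:1 spreading method:
Δσ = qB/(B+z) = 281×1.7/(1.7+4.7) = 74.641 kPa
Final effective stress: σ'_f = 44.663 + 74.641 = 119.3 kPa.
σ'_f = 119.3 ≤ σ'_p = 140 kPa, so the clay remains overconsolidated and only the recompression index applies:
S_c = C_r·H/(1+e₀)·log₁₀(σ'_f/σ'_0) = 0.064×2.8/2.16×log₁₀(119.3/44.663)
    = 0.082963 × 0.42669 = 0.0354 m

S_c ≈ 35.4 mm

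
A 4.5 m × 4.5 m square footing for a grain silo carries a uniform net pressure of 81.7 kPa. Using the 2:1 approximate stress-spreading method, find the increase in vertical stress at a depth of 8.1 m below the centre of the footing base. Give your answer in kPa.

By the 2:1 method the load spreads at 1 horizontal : 2 vertical, so at depth z the loaded area has grown by z in each plan dimension:
Δσ = qBL/((B+z)(L+z)) = 81.7×4.5×4.5/((4.5+8.1)(4.5+8.1)) = 10.421 kPa

Δσ_z ≈ 10.4 kPa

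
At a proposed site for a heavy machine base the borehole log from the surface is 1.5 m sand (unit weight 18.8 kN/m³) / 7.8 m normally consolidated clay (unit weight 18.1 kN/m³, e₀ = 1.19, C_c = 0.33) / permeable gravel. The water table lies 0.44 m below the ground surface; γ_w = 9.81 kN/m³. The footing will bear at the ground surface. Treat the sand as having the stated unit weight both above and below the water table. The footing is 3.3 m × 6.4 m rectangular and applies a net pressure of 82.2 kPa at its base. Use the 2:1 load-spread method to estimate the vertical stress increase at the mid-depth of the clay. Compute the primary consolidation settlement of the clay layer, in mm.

Mid-depth of clay below the ground surface: z = 1.5 + 7.8/2 = 5.4 m.
Total vertical stress at mid-clay: σ_v = 18.8×1.5 + 18.1×3.9 = 98.79 kPa.
Pore pressure: u = 9.81×(5.4 − 0.44) = 48.658 kPa.
Initial effective stress: σ'_0 = σ_v − u = 98.79 − 48.658 = 50.132 kPa.
Stress increase at mid-clay by the 2:1 spreading method:
Δσ = qBL/((B+z)(L+z)) = 82.2×3.3×6.4/((3.3+5.4)(6.4+5.4)) = 16.911 kPa
Final effective stress: σ'_f = σ'_0 + Δσ = 50.132 + 16.911 = 67.043 kPa.
Normally consolidated clay, so the full stress increment lies on the virgin compression line:
S_c = C_c·H/(1+e₀)·log₁₀(σ'_f/σ'_0) = 0.33×7.8/(1+1.19)×log₁₀(67.043/50.132)
    = 1.1753 × 0.12624 = 0.1484 m

S_c ≈ 148 mm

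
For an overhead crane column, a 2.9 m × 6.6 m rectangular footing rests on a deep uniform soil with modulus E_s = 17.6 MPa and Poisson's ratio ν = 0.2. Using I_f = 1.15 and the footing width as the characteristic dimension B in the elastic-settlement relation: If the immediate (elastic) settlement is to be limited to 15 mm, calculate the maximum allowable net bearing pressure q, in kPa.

q ≈ 82.5 kPa

E_s = 17.6 MPa = 17600 kPa.
S_e = q·B·(1−ν²)/E_s · I_f  ⇒  q = S_e·E_s / (B·(1−ν²)·I_f).
q = 0.015 × 17600 / (2.9 × 0.96 × 1.15) = 82.46 kPa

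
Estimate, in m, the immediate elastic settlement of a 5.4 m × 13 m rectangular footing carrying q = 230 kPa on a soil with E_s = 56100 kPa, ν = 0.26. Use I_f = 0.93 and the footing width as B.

Immediate (elastic) settlement: S_e = q·B·(1−ν²)/E_s · I_f.
S_e = 230 × 5.4 × (1 − 0.26²) / 56100 × 0.93
    = 230 × 5.4 × 0.9324 / 56100 × 0.93
    = 0.0192 m

S_e ≈ 0.0192 m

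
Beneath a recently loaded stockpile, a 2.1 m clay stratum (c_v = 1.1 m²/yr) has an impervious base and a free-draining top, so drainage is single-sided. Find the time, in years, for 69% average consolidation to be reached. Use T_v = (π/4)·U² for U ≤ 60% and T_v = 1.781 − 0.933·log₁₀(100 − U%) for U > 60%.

t ≈ 1.56 years

Drainage path length: H_d = H = 2.1 m (single drainage).
U > 60%: T_v = 1.781 − 0.933·log₁₀(100 − 69) = 0.38956.
t = T_v·H_d²/c_v = 0.38956×2.1²/1.1 = 1.562 years.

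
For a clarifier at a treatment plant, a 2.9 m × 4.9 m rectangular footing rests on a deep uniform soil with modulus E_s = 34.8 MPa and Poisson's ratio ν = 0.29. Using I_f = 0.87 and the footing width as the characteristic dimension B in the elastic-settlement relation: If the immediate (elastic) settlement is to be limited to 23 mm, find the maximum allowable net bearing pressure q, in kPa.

E_s = 34.8 MPa = 34800 kPa.
S_e = q·B·(1−ν²)/E_s · I_f  ⇒  q = S_e·E_s / (B·(1−ν²)·I_f).
q = 0.023 × 34800 / (2.9 × 0.9159 × 0.87) = 346.4 kPa

q ≈ 346 kPa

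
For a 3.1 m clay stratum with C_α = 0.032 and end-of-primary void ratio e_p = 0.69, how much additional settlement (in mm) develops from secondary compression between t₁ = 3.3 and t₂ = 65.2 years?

S_s ≈ 76.1 mm

Secondary compression: S_s = C_α·H/(1+e_p)·log₁₀(t₂/t₁)
S_s = 0.032×3.1/(1+0.69)×log₁₀(65.2/3.3)
    = 0.0587 × 1.296 = 0.07606 m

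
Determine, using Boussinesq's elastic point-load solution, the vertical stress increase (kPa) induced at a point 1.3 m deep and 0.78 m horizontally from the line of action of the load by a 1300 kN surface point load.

Δσ_z ≈ 170 kPa

Boussinesq vertical stress below a point load on an elastic half-space:
Δσ_z = 3P/(2πz²) · [1 + (r/z)²]^(−5/2)
r/z = 0.78/1.3 = 0.6; [1+(r/z)²]^(−5/2) = 0.46361.
Δσ_z = 3×1300/(2π×1.3²) × 0.46361 = 367.28 × 0.46361 = 170.3 kPa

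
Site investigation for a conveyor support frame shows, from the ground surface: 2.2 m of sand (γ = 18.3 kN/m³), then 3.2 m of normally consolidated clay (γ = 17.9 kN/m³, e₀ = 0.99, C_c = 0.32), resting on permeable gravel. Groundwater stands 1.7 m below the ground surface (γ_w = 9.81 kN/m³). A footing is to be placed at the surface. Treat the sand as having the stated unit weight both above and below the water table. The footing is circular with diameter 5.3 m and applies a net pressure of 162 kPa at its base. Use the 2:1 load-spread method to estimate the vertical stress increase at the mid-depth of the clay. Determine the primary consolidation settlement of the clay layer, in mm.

Mid-depth of clay below the ground surface: z = 2.2 + 3.2/2 = 3.8 m.
Total vertical stress at mid-clay: σ_v = 18.3×2.2 + 17.9×1.6 = 68.9 kPa.
Pore pressure: u = 9.81×(3.8 − 1.7) = 20.601 kPa.
Initial effective stress: σ'_0 = σ_v − u = 68.9 − 20.601 = 48.299 kPa.
Stress increase at mid-clay by the 2:1 spreading method:
Δσ ≈ qD²/(D+z)² = 162×5.3²/(5.3+3.8)² = 54.952 kPa
Final effective stress: σ'_f = σ'_0 + Δσ = 48.299 + 54.952 = 103.25 kPa.
Normally consolidated clay, so the full stress increment lies on the virgin compression line:
S_c = C_c·H/(1+e₀)·log₁₀(σ'_f/σ'_0) = 0.32×3.2/(1+0.99)×log₁₀(103.25/48.299)
    = 0.51457 × 0.32995 = 0.1698 m

S_c ≈ 170 mm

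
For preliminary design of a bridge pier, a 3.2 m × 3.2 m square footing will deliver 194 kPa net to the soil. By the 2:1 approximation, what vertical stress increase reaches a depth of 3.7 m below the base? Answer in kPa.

By the 2:1 method the load spreads at 1 horizontal : 2 vertical, so at depth z the loaded area has grown by z in each plan dimension:
Δσ = qBL/((B+z)(L+z)) = 194×3.2×3.2/((3.2+3.7)(3.2+3.7)) = 41.726 kPa

Δσ_z ≈ 41.7 kPa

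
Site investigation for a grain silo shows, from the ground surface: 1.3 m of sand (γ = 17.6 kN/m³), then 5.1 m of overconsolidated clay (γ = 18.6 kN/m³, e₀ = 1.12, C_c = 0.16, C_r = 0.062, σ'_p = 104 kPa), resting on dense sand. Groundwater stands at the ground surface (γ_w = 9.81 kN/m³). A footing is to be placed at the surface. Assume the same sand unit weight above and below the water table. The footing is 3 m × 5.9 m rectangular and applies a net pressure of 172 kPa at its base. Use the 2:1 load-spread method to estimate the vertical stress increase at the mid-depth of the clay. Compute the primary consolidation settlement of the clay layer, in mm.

Mid-depth of clay below the ground surface: z = 1.3 + 5.1/2 = 3.85 m.
Total vertical stress at mid-clay: σ_v = 17.6×1.3 + 18.6×2.55 = 70.31 kPa.
Pore pressure: u = 9.81×(3.85 − 0) = 37.769 kPa.
Initial effective stress: σ'_0 = σ_v − u = 70.31 − 37.769 = 32.541 kPa.
Stress increase at mid-clay by the 2:1 spreading method:
Δσ = qBL/((B+z)(L+z)) = 172×3×5.9/((3+3.85)(5.9+3.85)) = 45.583 kPa
Final effective stress: σ'_f = 32.541 + 45.583 = 78.124 kPa.
σ'_f = 78.124 ≤ σ'_p = 104 kPa, so the clay remains overconsolidated and only the recompression index applies:
S_c = C_r·H/(1+e₀)·log₁₀(σ'_f/σ'_0) = 0.062×5.1/2.12×log₁₀(78.124/32.541)
    = 0.14915 × 0.38035 = 0.05673 m

S_c ≈ 56.7 mm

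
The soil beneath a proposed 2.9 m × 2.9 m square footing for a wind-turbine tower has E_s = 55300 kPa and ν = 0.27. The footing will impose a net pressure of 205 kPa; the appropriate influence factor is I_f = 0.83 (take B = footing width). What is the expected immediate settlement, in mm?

S_e ≈ 8.27 mm

Immediate (elastic) settlement: S_e = q·B·(1−ν²)/E_s · I_f.
S_e = 205 × 2.9 × (1 − 0.27²) / 55300 × 0.83
    = 205 × 2.9 × 0.9271 / 55300 × 0.83
    = 0.008272 m = 8.272 mm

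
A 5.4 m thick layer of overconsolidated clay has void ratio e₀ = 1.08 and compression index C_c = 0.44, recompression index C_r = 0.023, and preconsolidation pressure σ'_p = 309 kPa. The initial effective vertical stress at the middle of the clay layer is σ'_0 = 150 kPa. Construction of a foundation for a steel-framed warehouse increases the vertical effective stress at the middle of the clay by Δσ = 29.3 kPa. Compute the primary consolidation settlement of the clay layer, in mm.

S_c ≈ 4.63 mm

Final effective stress: σ'_f = 150 + 29.3 = 179.3 kPa.
σ'_f = 179.3 ≤ σ'_p = 309 kPa, so the clay remains overconsolidated and only the recompression index applies:
S_c = C_r·H/(1+e₀)·log₁₀(σ'_f/σ'_0) = 0.023×5.4/2.08×log₁₀(179.3/150)
    = 0.059713 × 0.077489 = 0.004627 m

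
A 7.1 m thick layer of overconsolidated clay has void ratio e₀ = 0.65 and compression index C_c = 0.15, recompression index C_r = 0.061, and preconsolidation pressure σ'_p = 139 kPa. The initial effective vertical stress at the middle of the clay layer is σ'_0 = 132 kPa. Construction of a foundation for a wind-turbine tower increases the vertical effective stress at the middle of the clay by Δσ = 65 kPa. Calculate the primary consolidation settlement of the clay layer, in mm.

S_c ≈ 104 mm

Final effective stress: σ'_f = 132 + 65 = 197 kPa.
σ'_f = 197 > σ'_p = 139 kPa, so the stress path crosses the preconsolidation pressure — recompression up to σ'_p, then virgin compression beyond:
S_c = H/(1+e₀)·[C_r·log₁₀(σ'_p/σ'_0) + C_c·log₁₀(σ'_f/σ'_p)]
    = 7.1/1.65 × [0.061×log₁₀(139/132) + 0.15×log₁₀(197/139)]
    = 4.303 × [0.0013689 + 0.022718] = 0.1036 m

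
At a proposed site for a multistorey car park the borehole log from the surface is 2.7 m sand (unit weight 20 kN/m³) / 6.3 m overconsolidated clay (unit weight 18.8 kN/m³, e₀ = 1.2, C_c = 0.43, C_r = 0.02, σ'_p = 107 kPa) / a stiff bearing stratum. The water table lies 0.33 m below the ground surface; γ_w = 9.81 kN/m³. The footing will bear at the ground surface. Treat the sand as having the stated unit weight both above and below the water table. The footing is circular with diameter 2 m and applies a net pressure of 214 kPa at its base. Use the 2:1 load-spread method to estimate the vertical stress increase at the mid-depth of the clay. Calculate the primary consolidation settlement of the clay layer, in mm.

S_c ≈ 5.25 mm

Mid-depth of clay below the ground surface: z = 2.7 + 6.3/2 = 5.85 m.
Total vertical stress at mid-clay: σ_v = 20×2.7 + 18.8×3.15 = 113.22 kPa.
Pore pressure: u = 9.81×(5.85 − 0.33) = 54.151 kPa.
Initial effective stress: σ'_0 = σ_v − u = 113.22 − 54.151 = 59.069 kPa.
Stress increase at mid-clay by the 2:1 spreading method:
Δσ ≈ qD²/(D+z)² = 214×2²/(2+5.85)² = 13.891 kPa
Final effective stress: σ'_f = 59.069 + 13.891 = 72.96 kPa.
σ'_f = 72.96 ≤ σ'_p = 107 kPa, so the clay remains overconsolidated and only the recompression index applies:
S_c = C_r·H/(1+e₀)·log₁₀(σ'_f/σ'_0) = 0.02×6.3/2.2×log₁₀(72.96/59.069)
    = 0.057272 × 0.091725 = 0.005253 m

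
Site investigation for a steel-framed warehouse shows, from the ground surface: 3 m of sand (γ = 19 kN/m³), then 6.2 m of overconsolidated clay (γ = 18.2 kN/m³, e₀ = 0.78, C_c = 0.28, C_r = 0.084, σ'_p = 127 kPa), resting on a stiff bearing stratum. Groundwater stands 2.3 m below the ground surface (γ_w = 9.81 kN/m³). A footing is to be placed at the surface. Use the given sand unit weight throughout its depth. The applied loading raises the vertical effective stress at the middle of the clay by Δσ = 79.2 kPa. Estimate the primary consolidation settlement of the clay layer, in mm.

Mid-depth of clay below the ground surface: z = 3 + 6.2/2 = 6.1 m.
Total vertical stress at mid-clay: σ_v = 19×3 + 18.2×3.1 = 113.42 kPa.
Pore pressure: u = 9.81×(6.1 − 2.3) = 37.278 kPa.
Initial effective stress: σ'_0 = σ_v − u = 113.42 − 37.278 = 76.142 kPa.
Final effective stress: σ'_f = 76.142 + 79.2 = 155.34 kPa.
σ'_f = 155.34 > σ'_p = 127 kPa, so the stress path crosses the preconsolidation pressure — recompression up to σ'_p, then virgin compression beyond:
S_c = H/(1+e₀)·[C_r·log₁₀(σ'_p/σ'_0) + C_c·log₁₀(σ'_f/σ'_p)]
    = 6.2/1.78 × [0.084×log₁₀(127/76.142) + 0.28×log₁₀(155.34/127)]
    = 3.4831 × [0.018663 + 0.024494] = 0.1503 m

S_c ≈ 150 mm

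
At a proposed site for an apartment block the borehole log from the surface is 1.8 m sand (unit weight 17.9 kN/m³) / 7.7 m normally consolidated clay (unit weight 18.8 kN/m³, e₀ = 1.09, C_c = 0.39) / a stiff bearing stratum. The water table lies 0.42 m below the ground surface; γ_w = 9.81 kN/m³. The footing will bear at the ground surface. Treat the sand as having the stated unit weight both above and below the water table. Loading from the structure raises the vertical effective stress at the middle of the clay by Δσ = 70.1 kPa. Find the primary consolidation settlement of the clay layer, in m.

Mid-depth of clay below the ground surface: z = 1.8 + 7.7/2 = 5.65 m.
Total vertical stress at mid-clay: σ_v = 17.9×1.8 + 18.8×3.85 = 104.6 kPa.
Pore pressure: u = 9.81×(5.65 − 0.42) = 51.306 kPa.
Initial effective stress: σ'_0 = σ_v − u = 104.6 − 51.306 = 53.294 kPa.
Final effective stress: σ'_f = σ'_0 + Δσ = 53.294 + 70.1 = 123.39 kPa.
Normally consolidated clay, so the full stress increment lies on the virgin compression line:
S_c = C_c·H/(1+e₀)·log₁₀(σ'_f/σ'_0) = 0.39×7.7/(1+1.09)×log₁₀(123.39/53.294)
    = 1.4368 × 0.3646 = 0.5239 m

S_c ≈ 0.524 m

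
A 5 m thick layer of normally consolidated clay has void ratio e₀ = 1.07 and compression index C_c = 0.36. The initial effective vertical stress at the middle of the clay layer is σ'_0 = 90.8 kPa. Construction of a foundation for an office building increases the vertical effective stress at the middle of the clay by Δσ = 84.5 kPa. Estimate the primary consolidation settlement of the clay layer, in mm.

S_c ≈ 248 mm

Final effective stress: σ'_f = σ'_0 + Δσ = 90.8 + 84.5 = 175.3 kPa.
Normally consolidated clay, so the full stress increment lies on the virgin compression line:
S_c = C_c·H/(1+e₀)·log₁₀(σ'_f/σ'_0) = 0.36×5/(1+1.07)×log₁₀(175.3/90.8)
    = 0.86957 × 0.2857 = 0.2484 m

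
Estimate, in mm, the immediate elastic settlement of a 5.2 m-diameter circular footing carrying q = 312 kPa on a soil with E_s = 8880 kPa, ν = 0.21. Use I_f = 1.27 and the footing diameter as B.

Immediate (elastic) settlement: S_e = q·B·(1−ν²)/E_s · I_f.
S_e = 312 × 5.2 × (1 − 0.21²) / 8880 × 1.27
    = 312 × 5.2 × 0.9559 / 8880 × 1.27
    = 0.2218 m = 221.8 mm

S_e ≈ 222 mm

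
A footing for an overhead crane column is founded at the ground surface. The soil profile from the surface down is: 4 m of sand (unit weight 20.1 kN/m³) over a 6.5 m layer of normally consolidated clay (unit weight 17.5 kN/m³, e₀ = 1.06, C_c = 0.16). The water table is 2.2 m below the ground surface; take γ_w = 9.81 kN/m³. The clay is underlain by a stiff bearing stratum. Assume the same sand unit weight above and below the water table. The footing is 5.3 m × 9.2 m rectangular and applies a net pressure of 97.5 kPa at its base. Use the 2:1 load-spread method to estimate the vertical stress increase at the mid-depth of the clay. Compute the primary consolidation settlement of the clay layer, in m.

Mid-depth of clay below the ground surface: z = 4 + 6.5/2 = 7.25 m.
Total vertical stress at mid-clay: σ_v = 20.1×4 + 17.5×3.25 = 137.28 kPa.
Pore pressure: u = 9.81×(7.25 − 2.2) = 49.541 kPa.
Initial effective stress: σ'_0 = σ_v − u = 137.28 − 49.541 = 87.739 kPa.
Stress increase at mid-clay by the 2:1 spreading method:
Δσ = qBL/((B+z)(L+z)) = 97.5×5.3×9.2/((5.3+7.25)(9.2+7.25)) = 23.028 kPa
Final effective stress: σ'_f = σ'_0 + Δσ = 87.739 + 23.028 = 110.77 kPa.
Normally consolidated clay, so the full stress increment lies on the virgin compression line:
S_c = C_c·H/(1+e₀)·log₁₀(σ'_f/σ'_0) = 0.16×6.5/(1+1.06)×log₁₀(110.77/87.739)
    = 0.50485 × 0.10123 = 0.05111 m

S_c ≈ 0.0511 m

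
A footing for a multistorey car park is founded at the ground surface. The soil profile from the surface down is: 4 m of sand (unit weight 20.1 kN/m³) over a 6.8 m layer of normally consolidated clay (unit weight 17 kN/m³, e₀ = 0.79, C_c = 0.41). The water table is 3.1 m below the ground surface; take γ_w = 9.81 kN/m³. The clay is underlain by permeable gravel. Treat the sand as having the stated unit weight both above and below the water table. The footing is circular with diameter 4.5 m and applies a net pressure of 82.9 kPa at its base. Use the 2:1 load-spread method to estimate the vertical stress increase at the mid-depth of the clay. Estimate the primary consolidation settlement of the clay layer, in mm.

Mid-depth of clay below the ground surface: z = 4 + 6.8/2 = 7.4 m.
Total vertical stress at mid-clay: σ_v = 20.1×4 + 17×3.4 = 138.2 kPa.
Pore pressure: u = 9.81×(7.4 − 3.1) = 42.183 kPa.
Initial effective stress: σ'_0 = σ_v − u = 138.2 − 42.183 = 96.017 kPa.
Stress increase at mid-clay by the 2:1 spreading method:
Δσ ≈ qD²/(D+z)² = 82.9×4.5²/(4.5+7.4)² = 11.855 kPa
Final effective stress: σ'_f = σ'_0 + Δσ = 96.017 + 11.855 = 107.87 kPa.
Normally consolidated clay, so the full stress increment lies on the virgin compression line:
S_c = C_c·H/(1+e₀)·log₁₀(σ'_f/σ'_0) = 0.41×6.8/(1+0.79)×log₁₀(107.87/96.017)
    = 1.5575 × 0.050553 = 0.07874 m

S_c ≈ 78.7 mm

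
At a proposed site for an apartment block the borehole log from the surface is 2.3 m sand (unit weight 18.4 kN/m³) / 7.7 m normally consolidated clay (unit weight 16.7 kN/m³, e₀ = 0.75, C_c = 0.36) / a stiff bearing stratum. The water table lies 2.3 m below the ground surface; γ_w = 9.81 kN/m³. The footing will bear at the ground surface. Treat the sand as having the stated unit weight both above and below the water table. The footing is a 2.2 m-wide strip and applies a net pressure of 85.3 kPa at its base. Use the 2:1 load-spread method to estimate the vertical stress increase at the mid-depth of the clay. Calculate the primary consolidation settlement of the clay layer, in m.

S_c ≈ 0.194 m

Mid-depth of clay below the ground surface: z = 2.3 + 7.7/2 = 6.15 m.
Total vertical stress at mid-clay: σ_v = 18.4×2.3 + 16.7×3.85 = 106.61 kPa.
Pore pressure: u = 9.81×(6.15 − 2.3) = 37.769 kPa.
Initial effective stress: σ'_0 = σ_v − u = 106.61 − 37.769 = 68.841 kPa.
Stress increase at mid-clay by the 2:1 spreading method:
Δσ = qB/(B+z) = 85.3×2.2/(2.2+6.15) = 22.474 kPa
Final effective stress: σ'_f = σ'_0 + Δσ = 68.841 + 22.474 = 91.315 kPa.
Normally consolidated clay, so the full stress increment lies on the virgin compression line:
S_c = C_c·H/(1+e₀)·log₁₀(σ'_f/σ'_0) = 0.36×7.7/(1+0.75)×log₁₀(91.315/68.841)
    = 1.584 × 0.12269 = 0.1943 m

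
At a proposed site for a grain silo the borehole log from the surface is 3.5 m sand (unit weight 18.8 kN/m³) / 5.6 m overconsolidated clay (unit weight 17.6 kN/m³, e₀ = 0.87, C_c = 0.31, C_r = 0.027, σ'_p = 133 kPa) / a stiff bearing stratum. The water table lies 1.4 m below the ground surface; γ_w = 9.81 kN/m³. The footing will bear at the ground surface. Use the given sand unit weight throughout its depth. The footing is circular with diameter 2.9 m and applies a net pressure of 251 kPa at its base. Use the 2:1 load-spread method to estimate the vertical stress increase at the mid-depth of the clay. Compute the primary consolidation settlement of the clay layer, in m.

Mid-depth of clay below the ground surface: z = 3.5 + 5.6/2 = 6.3 m.
Total vertical stress at mid-clay: σ_v = 18.8×3.5 + 17.6×2.8 = 115.08 kPa.
Pore pressure: u = 9.81×(6.3 − 1.4) = 48.069 kPa.
Initial effective stress: σ'_0 = σ_v − u = 115.08 − 48.069 = 67.011 kPa.
Stress increase at mid-clay by the 2:1 spreading method:
Δσ ≈ qD²/(D+z)² = 251×2.9²/(2.9+6.3)² = 24.94 kPa
Final effective stress: σ'_f = 67.011 + 24.94 = 91.951 kPa.
σ'_f = 91.951 ≤ σ'_p = 133 kPa, so the clay remains overconsolidated and only the recompression index applies:
S_c = C_r·H/(1+e₀)·log₁₀(σ'_f/σ'_0) = 0.027×5.6/1.87×log₁₀(91.951/67.011)
    = 0.080857 × 0.13741 = 0.01111 m

S_c ≈ 0.0111 m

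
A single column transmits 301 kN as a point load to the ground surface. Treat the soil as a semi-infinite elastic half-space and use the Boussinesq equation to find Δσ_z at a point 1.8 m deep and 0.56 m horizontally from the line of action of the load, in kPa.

Δσ_z ≈ 35.2 kPa

Boussinesq vertical stress below a point load on an elastic half-space:
Δσ_z = 3P/(2πz²) · [1 + (r/z)²]^(−5/2)
r/z = 0.56/1.8 = 0.31111; [1+(r/z)²]^(−5/2) = 0.79376.
Δσ_z = 3×301/(2π×1.8²) × 0.79376 = 44.357 × 0.79376 = 35.21 kPa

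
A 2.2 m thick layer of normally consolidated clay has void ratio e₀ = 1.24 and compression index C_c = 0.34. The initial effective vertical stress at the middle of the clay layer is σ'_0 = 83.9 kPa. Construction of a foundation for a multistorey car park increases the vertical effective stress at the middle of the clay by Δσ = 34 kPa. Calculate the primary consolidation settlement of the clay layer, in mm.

Final effective stress: σ'_f = σ'_0 + Δσ = 83.9 + 34 = 117.9 kPa.
Normally consolidated clay, so the full stress increment lies on the virgin compression line:
S_c = C_c·H/(1+e₀)·log₁₀(σ'_f/σ'_0) = 0.34×2.2/(1+1.24)×log₁₀(117.9/83.9)
    = 0.33393 × 0.14775 = 0.04934 m

S_c ≈ 49.3 mm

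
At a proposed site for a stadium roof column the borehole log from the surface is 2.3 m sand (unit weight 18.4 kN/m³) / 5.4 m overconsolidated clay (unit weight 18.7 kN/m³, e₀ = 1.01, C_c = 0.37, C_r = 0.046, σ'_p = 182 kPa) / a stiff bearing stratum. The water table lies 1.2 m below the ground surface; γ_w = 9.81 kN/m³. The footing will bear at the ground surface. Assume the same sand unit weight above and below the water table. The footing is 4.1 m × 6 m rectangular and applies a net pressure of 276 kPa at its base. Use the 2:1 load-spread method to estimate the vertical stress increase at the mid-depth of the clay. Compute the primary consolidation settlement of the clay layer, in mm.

S_c ≈ 42.8 mm

Mid-depth of clay below the ground surface: z = 2.3 + 5.4/2 = 5 m.
Total vertical stress at mid-clay: σ_v = 18.4×2.3 + 18.7×2.7 = 92.81 kPa.
Pore pressure: u = 9.81×(5 − 1.2) = 37.278 kPa.
Initial effective stress: σ'_0 = σ_v − u = 92.81 − 37.278 = 55.532 kPa.
Stress increase at mid-clay by the 2:1 spreading method:
Δσ = qBL/((B+z)(L+z)) = 276×4.1×6/((4.1+5)(6+5)) = 67.828 kPa
Final effective stress: σ'_f = 55.532 + 67.828 = 123.36 kPa.
σ'_f = 123.36 ≤ σ'_p = 182 kPa, so the clay remains overconsolidated and only the recompression index applies:
S_c = C_r·H/(1+e₀)·log₁₀(σ'_f/σ'_0) = 0.046×5.4/2.01×log₁₀(123.36/55.532)
    = 0.12358 × 0.34663 = 0.04284 m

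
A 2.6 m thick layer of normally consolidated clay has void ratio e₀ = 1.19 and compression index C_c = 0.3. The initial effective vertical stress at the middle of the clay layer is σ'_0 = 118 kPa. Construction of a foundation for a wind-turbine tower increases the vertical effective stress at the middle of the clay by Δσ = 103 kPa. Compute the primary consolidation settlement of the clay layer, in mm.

S_c ≈ 97.1 mm

Final effective stress: σ'_f = σ'_0 + Δσ = 118 + 103 = 221 kPa.
Normally consolidated clay, so the full stress increment lies on the virgin compression line:
S_c = C_c·H/(1+e₀)·log₁₀(σ'_f/σ'_0) = 0.3×2.6/(1+1.19)×log₁₀(221/118)
    = 0.35616 × 0.27251 = 0.09706 m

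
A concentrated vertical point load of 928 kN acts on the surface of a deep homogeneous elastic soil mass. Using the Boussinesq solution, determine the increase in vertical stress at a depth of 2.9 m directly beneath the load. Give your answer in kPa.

Boussinesq vertical stress below a point load on an elastic half-space:
Δσ_z = 3P/(2πz²) · [1 + (r/z)²]^(−5/2)
r/z = 0/2.9 = 0; [1+(r/z)²]^(−5/2) = 1.
Δσ_z = 3×928/(2π×2.9²) × 1 = 52.686 × 1 = 52.69 kPa

Δσ_z ≈ 52.7 kPa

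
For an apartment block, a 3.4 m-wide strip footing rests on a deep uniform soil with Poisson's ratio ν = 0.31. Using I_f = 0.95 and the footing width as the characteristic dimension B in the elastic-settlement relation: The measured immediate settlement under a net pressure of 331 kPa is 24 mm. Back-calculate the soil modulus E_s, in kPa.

S_e = q·B·(1−ν²)/E_s · I_f  ⇒  E_s = q·B·(1−ν²)·I_f / S_e.
E_s = 331 × 3.4 × 0.9039 × 0.95 / 0.024 = 40270 kPa

E_s ≈ 40300 kPa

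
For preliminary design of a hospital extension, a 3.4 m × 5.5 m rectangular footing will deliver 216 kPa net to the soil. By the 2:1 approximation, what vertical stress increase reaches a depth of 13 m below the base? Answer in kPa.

By the 2:1 method the load spreads at 1 horizontal : 2 vertical, so at depth z the loaded area has grown by z in each plan dimension:
Δσ = qBL/((B+z)(L+z)) = 216×3.4×5.5/((3.4+13)(5.5+13)) = 13.313 kPa

Δσ_z ≈ 13.3 kPa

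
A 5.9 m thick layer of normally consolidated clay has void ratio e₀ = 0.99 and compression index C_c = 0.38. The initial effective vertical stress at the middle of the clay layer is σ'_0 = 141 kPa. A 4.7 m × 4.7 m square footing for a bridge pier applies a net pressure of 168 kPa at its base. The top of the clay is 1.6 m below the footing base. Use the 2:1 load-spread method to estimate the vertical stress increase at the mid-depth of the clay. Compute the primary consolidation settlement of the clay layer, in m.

Mid-depth of clay below the footing base: z = 1.6 + 5.9/2 = 4.55 m.
Stress increase at mid-clay by the 2:1 spreading method:
Δσ = qBL/((B+z)(L+z)) = 168×4.7×4.7/((4.7+4.55)(4.7+4.55)) = 43.373 kPa
Final effective stress: σ'_f = σ'_0 + Δσ = 141 + 43.373 = 184.37 kPa.
Normally consolidated clay, so the full stress increment lies on the virgin compression line:
S_c = C_c·H/(1+e₀)·log₁₀(σ'_f/σ'_0) = 0.38×5.9/(1+0.99)×log₁₀(184.37/141)
    = 1.1266 × 0.11647 = 0.1312 m

S_c ≈ 0.131 m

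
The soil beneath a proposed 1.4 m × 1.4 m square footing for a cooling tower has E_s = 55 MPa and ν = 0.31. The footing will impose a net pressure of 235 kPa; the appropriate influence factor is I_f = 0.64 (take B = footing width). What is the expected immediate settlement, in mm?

S_e ≈ 3.46 mm

Immediate (elastic) settlement: S_e = q·B·(1−ν²)/E_s · I_f.
E_s = 55 MPa = 55000 kPa.
S_e = 235 × 1.4 × (1 − 0.31²) / 55000 × 0.64
    = 235 × 1.4 × 0.9039 / 55000 × 0.64
    = 0.00346 m = 3.46 mm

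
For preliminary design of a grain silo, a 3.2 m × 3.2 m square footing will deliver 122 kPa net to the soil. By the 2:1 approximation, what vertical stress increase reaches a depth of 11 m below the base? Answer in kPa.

By the 2:1 method the load spreads at 1 horizontal : 2 vertical, so at depth z the loaded area has grown by z in each plan dimension:
Δσ = qBL/((B+z)(L+z)) = 122×3.2×3.2/((3.2+11)(3.2+11)) = 6.1956 kPa

Δσ_z ≈ 6.2 kPa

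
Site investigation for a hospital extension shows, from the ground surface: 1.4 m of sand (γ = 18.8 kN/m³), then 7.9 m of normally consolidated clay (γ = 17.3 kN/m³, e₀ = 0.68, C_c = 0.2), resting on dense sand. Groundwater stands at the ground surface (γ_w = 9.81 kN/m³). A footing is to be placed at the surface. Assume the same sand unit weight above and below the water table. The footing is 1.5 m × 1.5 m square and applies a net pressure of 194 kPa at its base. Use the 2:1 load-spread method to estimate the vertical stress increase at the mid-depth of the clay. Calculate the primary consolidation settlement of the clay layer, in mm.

Mid-depth of clay below the ground surface: z = 1.4 + 7.9/2 = 5.35 m.
Total vertical stress at mid-clay: σ_v = 18.8×1.4 + 17.3×3.95 = 94.655 kPa.
Pore pressure: u = 9.81×(5.35 − 0) = 52.483 kPa.
Initial effective stress: σ'_0 = σ_v − u = 94.655 − 52.483 = 42.172 kPa.
Stress increase at mid-clay by the 2:1 spreading method:
Δσ = qBL/((B+z)(L+z)) = 194×1.5×1.5/((1.5+5.35)(1.5+5.35)) = 9.3026 kPa
Final effective stress: σ'_f = σ'_0 + Δσ = 42.172 + 9.3026 = 51.475 kPa.
Normally consolidated clay, so the full stress increment lies on the virgin compression line:
S_c = C_c·H/(1+e₀)·log₁₀(σ'_f/σ'_0) = 0.2×7.9/(1+0.68)×log₁₀(51.475/42.172)
    = 0.94048 × 0.086572 = 0.08142 m

S_c ≈ 81.4 mm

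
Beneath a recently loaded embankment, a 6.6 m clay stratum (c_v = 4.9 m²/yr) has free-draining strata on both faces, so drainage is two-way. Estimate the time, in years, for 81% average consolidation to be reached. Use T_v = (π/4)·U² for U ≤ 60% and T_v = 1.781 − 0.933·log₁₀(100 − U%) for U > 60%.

Drainage path length: H_d = H/2 = 3.3 m (double drainage).
U > 60%: T_v = 1.781 − 0.933·log₁₀(100 − 81) = 0.58792.
t = T_v·H_d²/c_v = 0.58792×3.3²/4.9 = 1.307 years.

t ≈ 1.31 years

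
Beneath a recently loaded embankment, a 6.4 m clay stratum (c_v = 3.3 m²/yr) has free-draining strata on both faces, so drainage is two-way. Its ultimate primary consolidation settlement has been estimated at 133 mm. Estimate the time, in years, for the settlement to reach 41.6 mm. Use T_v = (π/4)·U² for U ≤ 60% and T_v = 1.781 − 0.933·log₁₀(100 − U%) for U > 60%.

t ≈ 0.238 years

Drainage path length: H_d = H/2 = 3.2 m (double drainage).
U = S(t)/S_ult = 41.6/133 = 0.3128.
U ≤ 60%: T_v = (π/4)·U² = (π/4)×0.31278² = 0.076838.
t = T_v·H_d²/c_v = 0.076838×3.2²/3.3 = 0.2384 years.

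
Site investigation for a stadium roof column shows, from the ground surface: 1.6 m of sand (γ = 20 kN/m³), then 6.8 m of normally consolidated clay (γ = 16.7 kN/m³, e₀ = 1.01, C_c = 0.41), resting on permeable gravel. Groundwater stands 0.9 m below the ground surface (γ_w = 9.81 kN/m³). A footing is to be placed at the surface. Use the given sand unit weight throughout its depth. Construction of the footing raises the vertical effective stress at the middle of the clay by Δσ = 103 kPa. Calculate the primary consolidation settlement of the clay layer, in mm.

Mid-depth of clay below the ground surface: z = 1.6 + 6.8/2 = 5 m.
Total vertical stress at mid-clay: σ_v = 20×1.6 + 16.7×3.4 = 88.78 kPa.
Pore pressure: u = 9.81×(5 − 0.9) = 40.221 kPa.
Initial effective stress: σ'_0 = σ_v − u = 88.78 − 40.221 = 48.559 kPa.
Final effective stress: σ'_f = σ'_0 + Δσ = 48.559 + 103 = 151.56 kPa.
Normally consolidated clay, so the full stress increment lies on the virgin compression line:
S_c = C_c·H/(1+e₀)·log₁₀(σ'_f/σ'_0) = 0.41×6.8/(1+1.01)×log₁₀(151.56/48.559)
    = 1.3871 × 0.49431 = 0.6857 m

S_c ≈ 686 mm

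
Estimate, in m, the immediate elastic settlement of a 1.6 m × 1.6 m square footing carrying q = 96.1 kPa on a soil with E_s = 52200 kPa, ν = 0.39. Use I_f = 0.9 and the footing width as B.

S_e ≈ 0.00225 m

Immediate (elastic) settlement: S_e = q·B·(1−ν²)/E_s · I_f.
S_e = 96.1 × 1.6 × (1 − 0.39²) / 52200 × 0.9
    = 96.1 × 1.6 × 0.8479 / 52200 × 0.9
    = 0.002248 m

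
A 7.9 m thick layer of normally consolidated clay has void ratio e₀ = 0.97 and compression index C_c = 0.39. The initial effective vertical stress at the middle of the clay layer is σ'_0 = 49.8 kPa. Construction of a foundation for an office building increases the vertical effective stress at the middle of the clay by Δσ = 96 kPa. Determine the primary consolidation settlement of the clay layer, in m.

S_c ≈ 0.73 m

Final effective stress: σ'_f = σ'_0 + Δσ = 49.8 + 96 = 145.8 kPa.
Normally consolidated clay, so the full stress increment lies on the virgin compression line:
S_c = C_c·H/(1+e₀)·log₁₀(σ'_f/σ'_0) = 0.39×7.9/(1+0.97)×log₁₀(145.8/49.8)
    = 1.564 × 0.46653 = 0.7297 m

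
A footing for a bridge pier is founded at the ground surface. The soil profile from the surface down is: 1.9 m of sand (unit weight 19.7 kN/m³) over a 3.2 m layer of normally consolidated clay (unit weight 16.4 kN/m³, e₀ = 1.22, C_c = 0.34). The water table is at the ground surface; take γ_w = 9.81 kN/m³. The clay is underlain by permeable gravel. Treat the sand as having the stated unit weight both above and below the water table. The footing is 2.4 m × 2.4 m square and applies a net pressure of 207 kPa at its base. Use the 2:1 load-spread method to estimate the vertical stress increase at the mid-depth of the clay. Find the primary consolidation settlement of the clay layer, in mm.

Mid-depth of clay below the ground surface: z = 1.9 + 3.2/2 = 3.5 m.
Total vertical stress at mid-clay: σ_v = 19.7×1.9 + 16.4×1.6 = 63.67 kPa.
Pore pressure: u = 9.81×(3.5 − 0) = 34.335 kPa.
Initial effective stress: σ'_0 = σ_v − u = 63.67 − 34.335 = 29.335 kPa.
Stress increase at mid-clay by the 2:1 spreading method:
Δσ = qBL/((B+z)(L+z)) = 207×2.4×2.4/((2.4+3.5)(2.4+3.5)) = 34.252 kPa
Final effective stress: σ'_f = σ'_0 + Δσ = 29.335 + 34.252 = 63.587 kPa.
Normally consolidated clay, so the full stress increment lies on the virgin compression line:
S_c = C_c·H/(1+e₀)·log₁₀(σ'_f/σ'_0) = 0.34×3.2/(1+1.22)×log₁₀(63.587/29.335)
    = 0.49009 × 0.33598 = 0.1647 m

S_c ≈ 165 mm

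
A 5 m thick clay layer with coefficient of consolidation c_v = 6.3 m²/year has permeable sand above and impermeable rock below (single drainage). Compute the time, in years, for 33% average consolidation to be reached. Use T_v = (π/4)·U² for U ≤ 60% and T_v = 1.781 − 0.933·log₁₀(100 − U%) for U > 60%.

t ≈ 0.339 years

Drainage path length: H_d = H = 5 m (single drainage).
U ≤ 60%: T_v = (π/4)·U² = (π/4)×0.33² = 0.08553.
t = T_v·H_d²/c_v = 0.08553×5²/6.3 = 0.3394 years.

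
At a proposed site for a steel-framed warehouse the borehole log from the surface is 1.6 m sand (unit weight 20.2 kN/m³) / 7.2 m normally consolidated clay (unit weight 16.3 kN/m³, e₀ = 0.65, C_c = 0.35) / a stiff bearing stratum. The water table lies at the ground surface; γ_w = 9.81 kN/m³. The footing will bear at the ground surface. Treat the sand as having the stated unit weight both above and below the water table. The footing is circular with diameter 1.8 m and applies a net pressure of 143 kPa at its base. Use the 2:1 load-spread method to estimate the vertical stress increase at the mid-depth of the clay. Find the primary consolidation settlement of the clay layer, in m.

Mid-depth of clay below the ground surface: z = 1.6 + 7.2/2 = 5.2 m.
Total vertical stress at mid-clay: σ_v = 20.2×1.6 + 16.3×3.6 = 91 kPa.
Pore pressure: u = 9.81×(5.2 − 0) = 51.012 kPa.
Initial effective stress: σ'_0 = σ_v − u = 91 − 51.012 = 39.988 kPa.
Stress increase at mid-clay by the 2:1 spreading method:
Δσ ≈ qD²/(D+z)² = 143×1.8²/(1.8+5.2)² = 9.4555 kPa
Final effective stress: σ'_f = σ'_0 + Δσ = 39.988 + 9.4555 = 49.444 kPa.
Normally consolidated clay, so the full stress increment lies on the virgin compression line:
S_c = C_c·H/(1+e₀)·log₁₀(σ'_f/σ'_0) = 0.35×7.2/(1+0.65)×log₁₀(49.444/39.988)
    = 1.5273 × 0.092184 = 0.1408 m

S_c ≈ 0.141 m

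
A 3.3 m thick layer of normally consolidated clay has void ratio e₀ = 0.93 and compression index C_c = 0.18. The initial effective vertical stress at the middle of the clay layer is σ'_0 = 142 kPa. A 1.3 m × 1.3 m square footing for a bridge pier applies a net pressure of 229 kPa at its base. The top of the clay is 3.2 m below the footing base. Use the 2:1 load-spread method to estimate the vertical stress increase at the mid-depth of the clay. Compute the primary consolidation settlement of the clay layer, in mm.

S_c ≈ 9.3 mm

Mid-depth of clay below the footing base: z = 3.2 + 3.3/2 = 4.85 m.
Stress increase at mid-clay by the 2:1 spreading method:
Δσ = qBL/((B+z)(L+z)) = 229×1.3×1.3/((1.3+4.85)(1.3+4.85)) = 10.232 kPa
Final effective stress: σ'_f = σ'_0 + Δσ = 142 + 10.232 = 152.23 kPa.
Normally consolidated clay, so the full stress increment lies on the virgin compression line:
S_c = C_c·H/(1+e₀)·log₁₀(σ'_f/σ'_0) = 0.18×3.3/(1+0.93)×log₁₀(152.23/142)
    = 0.30777 × 0.030212 = 0.009298 m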